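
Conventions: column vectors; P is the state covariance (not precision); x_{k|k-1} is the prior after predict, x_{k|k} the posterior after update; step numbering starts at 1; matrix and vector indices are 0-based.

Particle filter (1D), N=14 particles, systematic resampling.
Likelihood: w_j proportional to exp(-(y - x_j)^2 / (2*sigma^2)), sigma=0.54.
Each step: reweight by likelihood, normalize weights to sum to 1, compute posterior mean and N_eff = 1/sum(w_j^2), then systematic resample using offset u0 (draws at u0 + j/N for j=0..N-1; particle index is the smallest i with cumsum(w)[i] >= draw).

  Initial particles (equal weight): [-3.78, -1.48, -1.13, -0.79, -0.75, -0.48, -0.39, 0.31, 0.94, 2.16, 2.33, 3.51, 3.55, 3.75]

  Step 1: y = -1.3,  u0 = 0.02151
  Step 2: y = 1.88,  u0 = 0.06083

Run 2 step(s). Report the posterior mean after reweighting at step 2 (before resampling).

post_mean = -0.4624

step 1: w=[0.0000, 0.2555, 0.2570, 0.1729, 0.1608, 0.0853, 0.0653, 0.0032, 0.0000, 0.0000, 0.0000, 0.0000, 0.0000, 0.0000]  mean=-0.9911  Neff=5.0344  idx=[1, 1, 1, 1, 2, 2, 2, 3, 3, 3, 4, 4, 5, 6]
step 2: w=[0.0000, 0.0000, 0.0000, 0.0000, 0.0007, 0.0007, 0.0007, 0.0200, 0.0200, 0.0200, 0.0287, 0.0287, 0.2893, 0.5911]  mean=-0.4624  Neff=2.2937  idx=[9, 12, 12, 12, 12, 13, 13, 13, 13, 13, 13, 13, 13, 13]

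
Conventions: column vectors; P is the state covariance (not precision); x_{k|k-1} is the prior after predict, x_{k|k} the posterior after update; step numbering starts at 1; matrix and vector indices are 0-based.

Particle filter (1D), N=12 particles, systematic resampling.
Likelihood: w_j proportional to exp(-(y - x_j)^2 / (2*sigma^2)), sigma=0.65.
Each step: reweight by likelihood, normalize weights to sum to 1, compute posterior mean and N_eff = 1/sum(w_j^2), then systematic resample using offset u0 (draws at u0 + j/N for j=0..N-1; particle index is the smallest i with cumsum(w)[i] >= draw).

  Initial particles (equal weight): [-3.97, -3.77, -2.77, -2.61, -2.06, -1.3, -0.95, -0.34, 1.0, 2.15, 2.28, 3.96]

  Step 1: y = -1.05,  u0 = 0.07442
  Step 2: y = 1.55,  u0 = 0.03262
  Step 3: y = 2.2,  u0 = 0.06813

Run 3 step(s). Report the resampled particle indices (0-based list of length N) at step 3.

resampled_idx = [1, 2, 3, 4, 5, 6, 7, 8, 9, 9, 10, 11]

step 1: w=[0.0000, 0.0001, 0.0105, 0.0196, 0.1046, 0.3247, 0.3455, 0.1925, 0.0024, 0.0000, 0.0000, 0.0000]  mean=-1.1095  Neff=3.6585  idx=[4, 5, 5, 5, 5, 6, 6, 6, 6, 7, 7, 7]
step 2: w=[0.0000, 0.0014, 0.0014, 0.0014, 0.0014, 0.0132, 0.0132, 0.0132, 0.0132, 0.3138, 0.3138, 0.3138]  mean=-0.3777  Neff=3.3766  idx=[7, 9, 9, 9, 9, 10, 10, 10, 11, 11, 11, 11]
step 3: w=[0.0015, 0.0908, 0.0908, 0.0908, 0.0908, 0.0908, 0.0908, 0.0908, 0.0908, 0.0908, 0.0908, 0.0908]  mean=-0.3409  Neff=11.0326  idx=[1, 2, 3, 4, 5, 6, 7, 8, 9, 9, 10, 11]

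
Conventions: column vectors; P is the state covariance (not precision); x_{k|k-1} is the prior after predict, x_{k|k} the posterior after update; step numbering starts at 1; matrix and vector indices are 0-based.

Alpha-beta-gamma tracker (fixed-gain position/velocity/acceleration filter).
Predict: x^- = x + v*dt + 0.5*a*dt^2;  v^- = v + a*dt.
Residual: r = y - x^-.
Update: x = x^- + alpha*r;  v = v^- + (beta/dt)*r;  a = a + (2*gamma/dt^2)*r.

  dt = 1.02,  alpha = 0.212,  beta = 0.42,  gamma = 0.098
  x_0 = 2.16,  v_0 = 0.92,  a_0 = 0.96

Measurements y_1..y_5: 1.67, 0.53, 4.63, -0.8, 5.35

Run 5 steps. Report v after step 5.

step 1: x_pred=3.5978  r=-1.9278  x^+=3.1891  v^+=1.1054  a^+=0.5968
step 2: x_pred=4.6271  r=-4.0971  x^+=3.7585  v^+=0.0271  a^+=-0.1750
step 3: x_pred=3.6951  r=0.9349  x^+=3.8933  v^+=0.2336  a^+=0.0011
step 4: x_pred=4.1321  r=-4.9321  x^+=3.0865  v^+=-1.7962  a^+=-0.9281
step 5: x_pred=0.7716  r=4.5784  x^+=1.7422  v^+=-0.8576  a^+=-0.0655

v_post = -0.8576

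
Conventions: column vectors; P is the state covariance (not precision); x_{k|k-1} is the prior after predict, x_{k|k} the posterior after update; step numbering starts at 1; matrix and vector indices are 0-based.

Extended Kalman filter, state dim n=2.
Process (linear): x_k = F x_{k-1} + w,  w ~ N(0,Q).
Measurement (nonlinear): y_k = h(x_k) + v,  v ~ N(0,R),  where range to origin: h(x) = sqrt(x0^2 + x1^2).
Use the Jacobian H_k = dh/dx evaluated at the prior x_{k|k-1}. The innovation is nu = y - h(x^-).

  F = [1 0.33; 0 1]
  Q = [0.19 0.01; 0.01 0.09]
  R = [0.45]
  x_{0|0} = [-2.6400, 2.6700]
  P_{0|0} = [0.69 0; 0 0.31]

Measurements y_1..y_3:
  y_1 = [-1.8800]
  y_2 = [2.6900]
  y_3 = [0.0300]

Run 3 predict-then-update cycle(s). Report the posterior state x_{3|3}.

step 1: x^-=[-1.7589, 2.6700]  P^-=[0.9138 0.1123; 0.1123 0.4000]  H_jac=[-0.5501 0.8351]  S=[0.9023]  K=[-0.4532; 0.3017]  nu=[-5.0773]  x^+=[0.5420, 1.1380]  P^+=[0.7285 0.2357; 0.2357 0.3179]
step 2: x^-=[0.9175, 1.1380]  P^-=[1.1086 0.3506; 0.3506 0.4079]  H_jac=[0.6277 0.7785]  S=[1.4765]  K=[0.6561; 0.3641]  nu=[1.2282]  x^+=[1.7233, 1.5851]  P^+=[0.4730 -0.0021; -0.0021 0.2122]
step 3: x^-=[2.2464, 1.5851]  P^-=[0.6847 0.0779; 0.0779 0.3022]  H_jac=[0.8171 0.5765]  S=[1.0809]  K=[0.5591; 0.2200]  nu=[-2.7194]  x^+=[0.7260, 0.9868]  P^+=[0.3468 -0.0551; -0.0551 0.2498]

x_post = [0.7260, 0.9868]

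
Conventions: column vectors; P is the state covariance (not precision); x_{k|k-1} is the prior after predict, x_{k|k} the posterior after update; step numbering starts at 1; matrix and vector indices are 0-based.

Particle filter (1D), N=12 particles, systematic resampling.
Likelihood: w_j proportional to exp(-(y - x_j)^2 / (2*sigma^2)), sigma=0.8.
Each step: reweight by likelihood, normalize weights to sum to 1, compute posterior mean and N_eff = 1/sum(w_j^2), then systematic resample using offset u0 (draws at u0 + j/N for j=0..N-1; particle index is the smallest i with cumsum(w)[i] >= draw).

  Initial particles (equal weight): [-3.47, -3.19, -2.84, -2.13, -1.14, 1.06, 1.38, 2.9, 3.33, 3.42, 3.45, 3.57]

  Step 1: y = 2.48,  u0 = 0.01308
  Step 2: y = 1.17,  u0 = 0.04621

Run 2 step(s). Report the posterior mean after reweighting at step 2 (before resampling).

step 1: w=[0.0000, 0.0000, 0.0000, 0.0000, 0.0000, 0.0607, 0.1139, 0.2554, 0.1667, 0.1470, 0.1405, 0.1159]  mean=2.9183  Neff=6.0816  idx=[5, 6, 7, 7, 7, 7, 8, 8, 9, 10, 10, 11]
step 2: w=[0.4027, 0.3928, 0.0392, 0.0392, 0.0392, 0.0392, 0.0106, 0.0106, 0.0078, 0.0070, 0.0070, 0.0045]  mean=1.5859  Neff=3.0956  idx=[0, 0, 0, 0, 0, 1, 1, 1, 1, 2, 4, 6]

post_mean = 1.5859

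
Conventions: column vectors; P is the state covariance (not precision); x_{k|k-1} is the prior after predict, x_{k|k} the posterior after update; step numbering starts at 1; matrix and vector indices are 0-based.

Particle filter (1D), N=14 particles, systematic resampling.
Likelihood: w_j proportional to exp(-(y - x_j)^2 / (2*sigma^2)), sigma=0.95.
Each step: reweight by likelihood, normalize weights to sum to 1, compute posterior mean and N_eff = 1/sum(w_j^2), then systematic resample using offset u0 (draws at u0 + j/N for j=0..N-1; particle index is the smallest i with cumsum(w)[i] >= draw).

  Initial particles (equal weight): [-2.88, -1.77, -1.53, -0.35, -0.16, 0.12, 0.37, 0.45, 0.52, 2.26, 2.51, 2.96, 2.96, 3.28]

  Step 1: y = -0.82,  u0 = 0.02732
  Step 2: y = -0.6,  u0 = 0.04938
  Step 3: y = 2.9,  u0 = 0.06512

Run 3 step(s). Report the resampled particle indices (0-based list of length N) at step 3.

resampled_idx = [6, 8, 9, 10, 10, 11, 12, 12, 12, 13, 13, 13, 13, 13]

step 1: w=[0.0191, 0.1217, 0.1517, 0.1775, 0.1576, 0.1230, 0.0915, 0.0821, 0.0742, 0.0010, 0.0004, 0.0001, 0.0001, 0.0000]  mean=-0.4618  Neff=7.6764  idx=[1, 1, 2, 2, 3, 3, 3, 4, 4, 5, 5, 6, 7, 8]
step 2: w=[0.0468, 0.0468, 0.0619, 0.0619, 0.0965, 0.0965, 0.0965, 0.0898, 0.0898, 0.0750, 0.0750, 0.0593, 0.0543, 0.0499]  mean=-0.3949  Neff=13.1032  idx=[1, 2, 3, 4, 5, 5, 6, 7, 8, 9, 10, 10, 12, 13]
step 3: w=[0.0000, 0.0001, 0.0001, 0.0200, 0.0200, 0.0200, 0.0200, 0.0389, 0.0389, 0.0963, 0.0963, 0.0963, 0.2506, 0.3022]  mean=0.2636  Neff=5.3598  idx=[6, 8, 9, 10, 10, 11, 12, 12, 12, 13, 13, 13, 13, 13]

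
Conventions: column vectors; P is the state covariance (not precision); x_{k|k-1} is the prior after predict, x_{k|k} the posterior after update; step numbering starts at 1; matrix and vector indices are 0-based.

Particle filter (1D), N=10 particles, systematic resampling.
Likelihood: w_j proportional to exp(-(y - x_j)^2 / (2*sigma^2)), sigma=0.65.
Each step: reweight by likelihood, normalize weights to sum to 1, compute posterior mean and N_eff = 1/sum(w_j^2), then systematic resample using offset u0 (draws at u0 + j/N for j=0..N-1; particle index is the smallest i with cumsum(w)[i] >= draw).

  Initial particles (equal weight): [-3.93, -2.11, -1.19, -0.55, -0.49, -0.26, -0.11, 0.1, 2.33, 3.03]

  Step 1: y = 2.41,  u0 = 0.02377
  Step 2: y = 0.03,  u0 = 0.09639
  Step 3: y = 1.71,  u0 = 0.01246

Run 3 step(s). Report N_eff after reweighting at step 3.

step 1: w=[0.0000, 0.0000, 0.0000, 0.0000, 0.0000, 0.0001, 0.0003, 0.0011, 0.6090, 0.3894]  mean=2.5988  Neff=1.9139  idx=[8, 8, 8, 8, 8, 8, 9, 9, 9, 9]
step 2: w=[0.1653, 0.1653, 0.1653, 0.1653, 0.1653, 0.1653, 0.0020, 0.0020, 0.0020, 0.0020]  mean=2.3357  Neff=6.0989  idx=[0, 1, 1, 2, 3, 3, 4, 4, 5, 8]
step 3: w=[0.1087, 0.1087, 0.1087, 0.1087, 0.1087, 0.1087, 0.1087, 0.1087, 0.1087, 0.0218]  mean=2.3453  Neff=9.3636  idx=[0, 1, 1, 2, 3, 4, 5, 6, 7, 8]

N_eff = 9.3636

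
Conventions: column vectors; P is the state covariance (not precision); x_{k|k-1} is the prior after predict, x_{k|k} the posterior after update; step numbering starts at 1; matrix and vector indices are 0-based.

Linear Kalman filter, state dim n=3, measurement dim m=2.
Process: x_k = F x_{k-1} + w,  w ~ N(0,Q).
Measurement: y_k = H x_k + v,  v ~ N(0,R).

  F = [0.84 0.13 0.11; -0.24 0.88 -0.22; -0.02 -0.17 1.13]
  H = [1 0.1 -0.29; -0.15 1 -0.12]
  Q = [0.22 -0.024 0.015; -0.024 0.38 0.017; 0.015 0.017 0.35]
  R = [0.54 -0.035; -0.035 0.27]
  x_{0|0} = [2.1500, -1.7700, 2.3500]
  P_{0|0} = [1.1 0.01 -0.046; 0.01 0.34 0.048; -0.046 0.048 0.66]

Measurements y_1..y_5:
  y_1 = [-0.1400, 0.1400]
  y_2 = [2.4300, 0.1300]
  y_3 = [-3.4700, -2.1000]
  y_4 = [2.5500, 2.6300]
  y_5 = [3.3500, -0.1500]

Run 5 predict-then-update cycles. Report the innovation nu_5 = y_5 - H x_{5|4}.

innov = [2.6843, -1.6189]

step 1: x^-=[1.8344, -2.5906, 2.9134]  P^-=[1.0049 -0.2028 0.0322; -0.2028 0.7109 -0.1306; 0.0322 -0.1306 1.1867]  S=[1.6002 -0.2361; -0.2361 1.1140]  K=[0.5803 -0.1978; 0.0430 0.6887; -0.2477 -0.3019]  nu=[-0.8705, 3.3554]  x^+=[0.6655, -0.3172, 2.1159]  P^+=[0.3682 0.0014 0.1658; 0.0014 0.1936 0.0747; 0.1658 0.0747 1.0223]
step 2: x^-=[0.7505, -0.9044, 2.4316]  P^-=[0.5286 -0.1298 0.2980; -0.1298 0.5886 -0.2315; 0.2980 -0.2315 1.6250]  S=[1.0257 -0.0796; -0.0796 0.9991]  K=[0.4019 -0.2130; 0.0460 0.6401; -0.2294 -0.4899]  nu=[2.4751, 1.4388]  x^+=[1.4387, 0.1304, 1.1589]  P^+=[0.3040 0.0072 0.2766; 0.0072 0.1818 0.0791; 0.2766 0.0791 1.3491]
step 3: x^-=[1.3530, -0.4855, 1.2586]  P^-=[0.5088 -0.1450 0.4446; -0.1450 0.5991 -0.3361; 0.4446 -0.3361 2.0352]  S=[0.9586 -0.0560; -0.0560 1.0500]  K=[0.3670 -0.2421; 0.0498 0.6323; -0.2236 -0.6281]  nu=[-4.4094, -1.2605]  x^+=[0.0397, -1.5021, 3.0365]  P^+=[0.3082 0.0105 0.3538; 0.0105 0.1804 0.0820; 0.3538 0.0820 1.5887]
step 4: x^-=[0.1721, -1.9994, 3.6858]  P^-=[0.5298 -0.1656 0.5473; -0.1656 0.6155 -0.4130; 0.5473 -0.4130 2.3366]  S=[0.9458 -0.0519; -0.0519 1.0996]  K=[0.3602 -0.2656; 0.0511 0.6299; -0.2207 -0.7157]  nu=[3.6467, 5.0975]  x^+=[0.1316, 1.3978, -0.7673]  P^+=[0.3195 0.0120 0.4031; 0.0120 0.1802 0.0842; 0.4031 0.0842 1.7437]
step 5: x^-=[0.2079, 1.3673, -1.1073]  P^-=[0.5491 -0.1809 0.6132; -0.1809 0.6272 -0.4623; 0.6132 -0.4623 2.5314]  S=[0.9432 -0.0521; -0.0521 1.1333]  K=[0.3590 -0.2807; 0.0515 0.6287; -0.2195 -0.7672]  nu=[2.6843, -1.6189]  x^+=[1.6259, 0.4877, -0.4545]  P^+=[0.3278 0.0127 0.4323; 0.0127 0.1801 0.0858; 0.4323 0.0858 1.8364]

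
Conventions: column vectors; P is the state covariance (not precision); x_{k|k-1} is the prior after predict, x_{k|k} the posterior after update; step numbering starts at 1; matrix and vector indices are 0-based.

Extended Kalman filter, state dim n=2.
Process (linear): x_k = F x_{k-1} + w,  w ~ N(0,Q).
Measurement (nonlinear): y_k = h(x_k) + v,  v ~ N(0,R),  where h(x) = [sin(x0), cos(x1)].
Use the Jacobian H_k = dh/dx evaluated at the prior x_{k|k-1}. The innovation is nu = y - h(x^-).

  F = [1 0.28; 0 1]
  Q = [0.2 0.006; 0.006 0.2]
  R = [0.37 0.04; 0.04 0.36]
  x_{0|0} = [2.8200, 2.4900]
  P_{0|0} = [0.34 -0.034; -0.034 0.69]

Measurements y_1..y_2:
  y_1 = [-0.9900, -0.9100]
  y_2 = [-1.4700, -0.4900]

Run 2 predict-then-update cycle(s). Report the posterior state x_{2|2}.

x_post = [4.6087, 2.3579]

step 1: x^-=[3.5172, 2.4900]  P^-=[0.5751 0.1652; 0.1652 0.8900]  H_jac=[-0.9303 0.0000; 0.0000 -0.6065]  S=[0.8677 0.1332; 0.1332 0.6873]  K=[-0.6124 -0.0271; -0.0583 -0.7740]  nu=[-0.6232, -0.1149]  x^+=[3.9019, 2.6152]  P^+=[0.2447 0.0565; 0.0565 0.4633]
step 2: x^-=[4.6342, 2.6152]  P^-=[0.5127 0.1922; 0.1922 0.6633]  H_jac=[-0.0781 0.0000; 0.0000 -0.5024]  S=[0.3731 0.0475; 0.0475 0.5274]  K=[-0.0850 -0.1754; 0.0407 -0.6355]  nu=[-0.4731, 0.3746]  x^+=[4.6087, 2.3579]  P^+=[0.4923 0.1325; 0.1325 0.4521]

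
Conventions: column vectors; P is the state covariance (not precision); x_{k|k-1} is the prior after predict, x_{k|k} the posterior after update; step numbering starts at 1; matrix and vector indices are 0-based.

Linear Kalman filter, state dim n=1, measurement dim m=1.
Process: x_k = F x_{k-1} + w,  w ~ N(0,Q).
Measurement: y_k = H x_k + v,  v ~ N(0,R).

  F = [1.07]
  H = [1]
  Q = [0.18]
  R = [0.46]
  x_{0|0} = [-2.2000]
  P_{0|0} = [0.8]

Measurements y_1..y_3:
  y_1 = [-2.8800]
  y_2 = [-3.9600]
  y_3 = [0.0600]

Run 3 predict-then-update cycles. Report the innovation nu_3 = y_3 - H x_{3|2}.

step 1: x^-=[-2.3540]  P^-=[1.0959]  S=[1.5559]  K=[0.7044]  nu=[-0.5260]  x^+=[-2.7245]  P^+=[0.3240]
step 2: x^-=[-2.9152]  P^-=[0.5510]  S=[1.0110]  K=[0.5450]  nu=[-1.0448]  x^+=[-3.4846]  P^+=[0.2507]
step 3: x^-=[-3.7285]  P^-=[0.4670]  S=[0.9270]  K=[0.5038]  nu=[3.7885]  x^+=[-1.8199]  P^+=[0.2317]

innov = [3.7885]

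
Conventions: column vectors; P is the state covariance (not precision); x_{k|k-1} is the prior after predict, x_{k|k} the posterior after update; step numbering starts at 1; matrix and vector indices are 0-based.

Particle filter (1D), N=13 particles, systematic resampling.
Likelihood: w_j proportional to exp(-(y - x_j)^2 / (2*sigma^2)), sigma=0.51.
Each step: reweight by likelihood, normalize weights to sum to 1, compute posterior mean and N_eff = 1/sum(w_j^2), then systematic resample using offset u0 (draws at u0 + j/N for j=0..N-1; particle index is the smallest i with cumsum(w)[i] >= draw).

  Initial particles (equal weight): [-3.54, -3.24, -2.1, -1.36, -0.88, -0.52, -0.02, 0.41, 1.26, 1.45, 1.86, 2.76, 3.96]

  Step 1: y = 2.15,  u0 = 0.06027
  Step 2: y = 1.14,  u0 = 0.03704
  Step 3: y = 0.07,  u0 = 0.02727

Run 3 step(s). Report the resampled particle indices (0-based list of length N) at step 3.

resampled_idx = [0, 0, 0, 1, 1, 1, 2, 3, 4, 5, 6, 6, 7]

step 1: w=[0.0000, 0.0000, 0.0000, 0.0000, 0.0000, 0.0000, 0.0001, 0.0015, 0.1117, 0.1997, 0.4357, 0.2504, 0.0009]  mean=1.9362  Neff=3.2800  idx=[8, 9, 9, 9, 10, 10, 10, 10, 10, 11, 11, 11, 11]
step 2: w=[0.1822, 0.1557, 0.1557, 0.1557, 0.0692, 0.0692, 0.0692, 0.0692, 0.0692, 0.0012, 0.0012, 0.0012, 0.0012]  mean=1.5635  Neff=7.6997  idx=[0, 0, 1, 1, 2, 2, 3, 3, 4, 5, 6, 7, 8]
step 3: w=[0.2218, 0.2218, 0.0868, 0.0868, 0.0868, 0.0868, 0.0868, 0.0868, 0.0071, 0.0071, 0.0071, 0.0071, 0.0071]  mean=1.3803  Neff=6.9511  idx=[0, 0, 0, 1, 1, 1, 2, 3, 4, 5, 6, 6, 7]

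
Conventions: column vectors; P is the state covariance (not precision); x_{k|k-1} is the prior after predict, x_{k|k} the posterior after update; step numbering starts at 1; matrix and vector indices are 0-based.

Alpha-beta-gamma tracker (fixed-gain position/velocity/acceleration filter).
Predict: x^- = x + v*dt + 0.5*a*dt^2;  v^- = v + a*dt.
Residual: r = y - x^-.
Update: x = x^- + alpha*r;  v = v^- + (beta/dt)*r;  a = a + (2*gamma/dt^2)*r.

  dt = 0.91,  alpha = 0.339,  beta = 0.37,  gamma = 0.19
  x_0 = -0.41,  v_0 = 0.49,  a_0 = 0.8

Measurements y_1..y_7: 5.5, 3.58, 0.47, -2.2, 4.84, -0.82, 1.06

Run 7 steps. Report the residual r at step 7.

step 1: x_pred=0.3671  r=5.1329  x^+=2.1072  v^+=3.3050  a^+=3.1554
step 2: x_pred=6.4212  r=-2.8412  x^+=5.4580  v^+=5.0212  a^+=1.8516
step 3: x_pred=10.7939  r=-10.3239  x^+=7.2941  v^+=2.5085  a^+=-2.8859
step 4: x_pred=8.3819  r=-10.5819  x^+=4.7947  v^+=-4.4202  a^+=-7.7417
step 5: x_pred=-2.4332  r=7.2732  x^+=0.0324  v^+=-8.5080  a^+=-4.4042
step 6: x_pred=-9.5334  r=8.7134  x^+=-6.5795  v^+=-8.9730  a^+=-0.4058
step 7: x_pred=-14.9130  r=15.9730  x^+=-9.4981  v^+=-2.8477  a^+=6.9239

resid = 15.9730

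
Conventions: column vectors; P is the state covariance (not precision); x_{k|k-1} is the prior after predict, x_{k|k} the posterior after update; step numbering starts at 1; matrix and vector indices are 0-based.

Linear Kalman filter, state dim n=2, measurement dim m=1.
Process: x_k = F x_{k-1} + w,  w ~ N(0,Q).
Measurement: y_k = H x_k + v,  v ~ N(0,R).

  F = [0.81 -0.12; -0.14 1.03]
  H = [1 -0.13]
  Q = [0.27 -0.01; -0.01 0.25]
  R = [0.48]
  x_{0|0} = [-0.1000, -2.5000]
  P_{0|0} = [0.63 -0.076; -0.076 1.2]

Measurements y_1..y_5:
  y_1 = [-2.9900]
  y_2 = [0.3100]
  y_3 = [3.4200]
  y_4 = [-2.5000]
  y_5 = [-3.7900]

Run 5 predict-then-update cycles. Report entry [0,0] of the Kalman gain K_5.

K[0,0] = 0.4644

step 1: x^-=[0.2190, -2.5610]  P^-=[0.7154 -0.2944; -0.2944 1.5573]  S=[1.2983]  K=[0.5805; -0.3827]  nu=[-3.5419]  x^+=[-1.8372, -1.2054]  P^+=[0.2779 -0.0060; -0.0060 1.3672]
step 2: x^-=[-1.3435, -0.9843]  P^-=[0.4732 -0.2156; -0.2156 1.7076]  S=[1.0381]  K=[0.4828; -0.4215]  nu=[1.5255]  x^+=[-0.6069, -1.6274]  P^+=[0.2312 -0.0043; -0.0043 1.5231]
step 3: x^-=[-0.2963, -1.5912]  P^-=[0.4445 -0.2282; -0.2282 1.8717]  S=[1.0154]  K=[0.4669; -0.4643]  nu=[3.5095]  x^+=[1.3423, -3.2207]  P^+=[0.2231 -0.0080; -0.0080 1.6528]
step 4: x^-=[1.4738, -3.5053]  P^-=[0.4417 -0.2464; -0.2464 2.0101]  S=[1.0198]  K=[0.4646; -0.4979]  nu=[-4.4294]  x^+=[-0.5840, -1.3000]  P^+=[0.2216 -0.0105; -0.0105 1.7573]
step 5: x^-=[-0.3171, -1.2572]  P^-=[0.4428 -0.2613; -0.2613 2.1217]  S=[1.0266]  K=[0.4644; -0.5232]  nu=[-3.6363]  x^+=[-2.0058, 0.6455]  P^+=[0.2214 -0.0119; -0.0119 1.8407]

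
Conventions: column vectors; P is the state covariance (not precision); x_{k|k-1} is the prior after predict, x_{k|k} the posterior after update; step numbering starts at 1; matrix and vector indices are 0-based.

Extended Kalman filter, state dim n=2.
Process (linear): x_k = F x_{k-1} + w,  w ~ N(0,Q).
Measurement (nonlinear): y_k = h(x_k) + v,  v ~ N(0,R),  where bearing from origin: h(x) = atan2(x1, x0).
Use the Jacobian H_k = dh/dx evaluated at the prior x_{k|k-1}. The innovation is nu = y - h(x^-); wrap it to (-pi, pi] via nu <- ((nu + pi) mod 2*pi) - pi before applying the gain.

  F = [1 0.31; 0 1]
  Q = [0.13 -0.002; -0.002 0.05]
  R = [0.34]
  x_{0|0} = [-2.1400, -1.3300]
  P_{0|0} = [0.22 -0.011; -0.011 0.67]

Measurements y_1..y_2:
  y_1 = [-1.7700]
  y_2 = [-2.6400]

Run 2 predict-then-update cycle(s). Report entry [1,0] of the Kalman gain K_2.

step 1: x^-=[-2.5523, -1.3300]  P^-=[0.4076 0.1947; 0.1947 0.7200]  H_jac=[0.1606 -0.3081]  S=[0.3996]  K=[0.0136; -0.4770]  nu=[0.8912]  x^+=[-2.5401, -1.7551]  P^+=[0.4075 0.1973; 0.1973 0.6291]
step 2: x^-=[-3.0842, -1.7551]  P^-=[0.7203 0.3903; 0.3903 0.6791]  H_jac=[0.1394 -0.2449]  S=[0.3681]  K=[0.0130; -0.3041]  nu=[-0.0158]  x^+=[-3.0844, -1.7503]  P^+=[0.7202 0.3918; 0.3918 0.6451]

K[1,0] = -0.3041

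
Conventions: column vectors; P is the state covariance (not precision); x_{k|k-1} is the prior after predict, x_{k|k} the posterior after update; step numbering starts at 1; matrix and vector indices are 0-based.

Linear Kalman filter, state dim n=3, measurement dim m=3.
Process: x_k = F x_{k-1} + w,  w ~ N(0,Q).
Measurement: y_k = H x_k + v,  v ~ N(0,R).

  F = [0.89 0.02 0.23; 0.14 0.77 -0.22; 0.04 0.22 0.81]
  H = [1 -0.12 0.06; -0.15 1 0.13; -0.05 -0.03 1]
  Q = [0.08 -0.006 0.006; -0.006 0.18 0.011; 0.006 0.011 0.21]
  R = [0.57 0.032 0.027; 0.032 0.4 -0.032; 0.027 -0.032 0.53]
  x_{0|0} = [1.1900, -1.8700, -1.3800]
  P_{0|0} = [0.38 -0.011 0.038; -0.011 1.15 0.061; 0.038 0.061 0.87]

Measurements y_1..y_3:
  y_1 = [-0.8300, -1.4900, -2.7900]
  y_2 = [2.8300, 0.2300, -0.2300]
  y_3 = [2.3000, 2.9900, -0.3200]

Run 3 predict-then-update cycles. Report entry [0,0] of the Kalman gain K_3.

K[0,0] = 0.3135

step 1: x^-=[0.7043, -0.9697, -1.4816]  P^-=[0.4432 0.0118 0.2163; 0.0118 0.8860 0.0913; 0.2163 0.0913 0.8611]  S=[1.0509 -0.0919 0.2640; -0.0919 1.3223 0.1132; 0.2640 0.1132 1.3659]  K=[0.4178 0.0037 0.0608; -0.0245 0.6764 -0.0044; 0.1030 0.0855 0.5935]  nu=[-1.5618, -0.2220, -1.3023]  x^+=[-0.0283, -1.0759, -2.4343]  P^+=[0.2415 0.0418 0.0567; 0.0418 0.2780 -0.0142; 0.0567 -0.0142 0.3170]
step 2: x^-=[-0.6066, -0.2968, -2.2096]  P^-=[0.3128 0.0293 0.1236; 0.0293 0.3752 0.0033; 0.1236 0.0033 0.4312]  S=[0.8975 -0.0116 0.1607; -0.0116 0.7768 -0.0022; 0.1607 -0.0022 0.9498]  K=[0.3431 0.0033 0.0547; -0.0098 0.4778 -0.0071; 0.0894 0.0551 0.4324]  nu=[3.5335, 0.7231, 1.9404]  x^+=[0.7143, 0.0002, -1.0150]  P^+=[0.1983 0.0339 0.0491; 0.0339 0.1976 -0.0117; 0.0491 -0.0117 0.2319]
step 3: x^-=[0.4023, 0.3234, -0.7935]  P^-=[0.2706 0.0233 0.0988; 0.0233 0.3205 0.0047; 0.0988 0.0047 0.3716]  S=[0.8527 -0.0083 0.1343; -0.0083 0.7233 -0.0031; 0.1343 -0.0031 0.8925]  K=[0.3135 -0.0023 0.0476; -0.0127 0.4390 -0.0033; 0.0791 0.0555 0.3990]  nu=[1.9842, 2.8301, 0.5034]  x^+=[1.0416, 1.5391, -0.2789]  P^+=[0.1807 0.0290 0.0437; 0.0290 0.1809 -0.0093; 0.0437 -0.0093 0.2137]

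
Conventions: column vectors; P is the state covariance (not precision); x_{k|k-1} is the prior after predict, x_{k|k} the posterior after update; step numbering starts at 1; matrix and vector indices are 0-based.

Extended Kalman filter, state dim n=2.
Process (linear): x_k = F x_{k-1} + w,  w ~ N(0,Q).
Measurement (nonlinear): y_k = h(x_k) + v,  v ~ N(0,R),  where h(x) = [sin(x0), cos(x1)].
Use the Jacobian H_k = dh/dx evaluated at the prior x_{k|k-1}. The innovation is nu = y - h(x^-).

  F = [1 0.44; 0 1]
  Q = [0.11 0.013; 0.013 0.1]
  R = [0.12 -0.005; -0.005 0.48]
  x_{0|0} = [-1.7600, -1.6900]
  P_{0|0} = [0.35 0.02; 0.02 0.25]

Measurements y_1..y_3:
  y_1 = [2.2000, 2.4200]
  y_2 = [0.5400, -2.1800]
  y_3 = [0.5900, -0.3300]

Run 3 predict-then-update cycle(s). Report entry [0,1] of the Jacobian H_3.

H_jac[0,1] = 0.0000

step 1: x^-=[-2.5036, -1.6900]  P^-=[0.5260 0.1430; 0.1430 0.3500]  H_jac=[-0.8033 0.0000; 0.0000 0.9929]  S=[0.4594 -0.1191; -0.1191 0.8251]  K=[-0.9091 0.0409; -0.1464 0.4001]  nu=[2.7956, 2.5389]  x^+=[-4.9412, -1.0834]  P^+=[0.1361 0.0244; 0.0244 0.1942]
step 2: x^-=[-5.4179, -1.0834]  P^-=[0.3051 0.1228; 0.1228 0.2942]  H_jac=[0.6484 0.0000; 0.0000 0.8835]  S=[0.2483 0.0653; 0.0653 0.7096]  K=[0.7754 0.0815; 0.2299 0.3451]  nu=[-0.2213, -2.6484]  x^+=[-5.8053, -2.0481]  P^+=[0.1429 0.0399; 0.0399 0.1862]
step 3: x^-=[-6.7064, -2.0481]  P^-=[0.3240 0.1348; 0.1348 0.2862]  H_jac=[0.9118 0.0000; 0.0000 0.8882]  S=[0.3893 0.1042; 0.1042 0.7058]  K=[0.7427 0.0600; 0.2283 0.3265]  nu=[1.0007, 0.1294]  x^+=[-5.9555, -1.7774]  P^+=[0.0974 0.0283; 0.0283 0.1751]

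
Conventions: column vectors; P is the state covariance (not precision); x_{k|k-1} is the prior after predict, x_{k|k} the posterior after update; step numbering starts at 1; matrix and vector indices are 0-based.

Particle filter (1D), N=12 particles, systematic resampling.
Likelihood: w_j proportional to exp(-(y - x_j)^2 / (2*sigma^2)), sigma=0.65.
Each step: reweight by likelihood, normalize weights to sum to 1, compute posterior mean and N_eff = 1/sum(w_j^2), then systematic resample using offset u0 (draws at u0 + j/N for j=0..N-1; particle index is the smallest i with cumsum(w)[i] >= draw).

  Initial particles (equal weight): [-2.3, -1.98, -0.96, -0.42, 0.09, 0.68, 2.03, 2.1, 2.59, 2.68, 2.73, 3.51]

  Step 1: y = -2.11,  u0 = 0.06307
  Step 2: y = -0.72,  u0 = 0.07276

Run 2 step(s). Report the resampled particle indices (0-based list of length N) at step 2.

resampled_idx = [4, 6, 7, 9, 10, 10, 10, 10, 11, 11, 11, 11]

step 1: w=[0.4386, 0.4486, 0.0957, 0.0156, 0.0015, 0.0000, 0.0000, 0.0000, 0.0000, 0.0000, 0.0000, 0.0000]  mean=-1.9952  Neff=2.4814  idx=[0, 0, 0, 0, 0, 1, 1, 1, 1, 1, 2, 2]
step 2: w=[0.0180, 0.0180, 0.0180, 0.0180, 0.0180, 0.0528, 0.0528, 0.0528, 0.0528, 0.0528, 0.3229, 0.3229]  mean=-1.3501  Neff=4.4617  idx=[4, 6, 7, 9, 10, 10, 10, 10, 11, 11, 11, 11]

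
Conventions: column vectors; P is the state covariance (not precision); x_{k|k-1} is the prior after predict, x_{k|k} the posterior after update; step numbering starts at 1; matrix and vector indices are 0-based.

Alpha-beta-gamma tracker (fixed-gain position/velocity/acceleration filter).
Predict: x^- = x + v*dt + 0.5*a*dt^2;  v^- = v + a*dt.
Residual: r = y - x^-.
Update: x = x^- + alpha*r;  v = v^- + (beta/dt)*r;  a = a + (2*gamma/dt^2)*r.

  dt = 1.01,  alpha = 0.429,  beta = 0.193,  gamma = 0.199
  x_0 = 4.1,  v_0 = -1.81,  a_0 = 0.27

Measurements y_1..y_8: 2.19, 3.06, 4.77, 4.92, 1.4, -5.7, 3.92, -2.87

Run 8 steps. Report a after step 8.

step 1: x_pred=2.4096  r=-0.2196  x^+=2.3154  v^+=-1.5793  a^+=0.1843
step 2: x_pred=0.8144  r=2.2456  x^+=1.7777  v^+=-0.9640  a^+=1.0605
step 3: x_pred=1.3450  r=3.4250  x^+=2.8143  v^+=0.7616  a^+=2.3968
step 4: x_pred=4.8060  r=0.1140  x^+=4.8549  v^+=3.2041  a^+=2.4412
step 5: x_pred=9.3362  r=-7.9362  x^+=5.9316  v^+=4.1532  a^+=-0.6551
step 6: x_pred=9.7922  r=-15.4922  x^+=3.1460  v^+=0.5312  a^+=-6.6995
step 7: x_pred=0.2654  r=3.6546  x^+=1.8332  v^+=-5.5370  a^+=-5.2737
step 8: x_pred=-6.4489  r=3.5789  x^+=-4.9136  v^+=-10.1795  a^+=-3.8773

a_post = -3.8773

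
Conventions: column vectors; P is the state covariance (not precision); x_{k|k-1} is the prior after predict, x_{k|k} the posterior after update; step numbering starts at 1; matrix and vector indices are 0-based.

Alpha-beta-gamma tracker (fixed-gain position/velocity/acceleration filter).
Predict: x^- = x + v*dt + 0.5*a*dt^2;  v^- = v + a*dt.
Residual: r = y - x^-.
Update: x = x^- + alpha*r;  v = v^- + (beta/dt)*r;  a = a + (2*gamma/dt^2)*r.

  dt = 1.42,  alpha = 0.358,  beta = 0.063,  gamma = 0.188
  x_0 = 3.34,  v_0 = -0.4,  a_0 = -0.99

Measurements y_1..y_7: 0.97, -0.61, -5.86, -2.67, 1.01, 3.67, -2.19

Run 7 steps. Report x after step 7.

x_post = 5.7507

step 1: x_pred=1.7739  r=-0.8039  x^+=1.4861  v^+=-1.8415  a^+=-1.1399
step 2: x_pred=-2.2780  r=1.6680  x^+=-1.6809  v^+=-3.3861  a^+=-0.8289
step 3: x_pred=-7.3248  r=1.4648  x^+=-6.8004  v^+=-4.4981  a^+=-0.5557
step 4: x_pred=-13.7480  r=11.0780  x^+=-9.7821  v^+=-4.7957  a^+=1.5100
step 5: x_pred=-15.0696  r=16.0796  x^+=-9.3131  v^+=-1.9381  a^+=4.5084
step 6: x_pred=-7.5199  r=11.1899  x^+=-3.5139  v^+=4.9603  a^+=6.5950
step 7: x_pred=10.1787  r=-12.3687  x^+=5.7507  v^+=13.7764  a^+=4.2886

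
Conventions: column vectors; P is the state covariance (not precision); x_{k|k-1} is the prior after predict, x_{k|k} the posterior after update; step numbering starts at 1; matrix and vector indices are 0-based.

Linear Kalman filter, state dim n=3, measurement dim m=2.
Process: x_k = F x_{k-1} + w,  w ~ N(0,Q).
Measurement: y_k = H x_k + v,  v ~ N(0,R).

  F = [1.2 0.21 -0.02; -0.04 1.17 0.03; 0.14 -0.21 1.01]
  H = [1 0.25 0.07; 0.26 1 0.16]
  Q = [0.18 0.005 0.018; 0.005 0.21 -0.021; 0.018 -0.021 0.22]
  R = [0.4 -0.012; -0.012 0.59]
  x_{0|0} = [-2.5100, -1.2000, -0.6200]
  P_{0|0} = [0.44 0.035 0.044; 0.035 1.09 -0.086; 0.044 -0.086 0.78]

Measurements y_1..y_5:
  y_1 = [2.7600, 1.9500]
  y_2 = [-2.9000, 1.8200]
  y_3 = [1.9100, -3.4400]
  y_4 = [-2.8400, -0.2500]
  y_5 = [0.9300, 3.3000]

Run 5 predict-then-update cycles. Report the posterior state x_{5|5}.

x_post = [-0.2145, 1.7833, -1.5408]

step 1: x^-=[-3.2516, -1.3222, -0.7256]  P^-=[0.8782 0.3032 0.0549; 0.3032 1.6941 -0.3643; 0.0549 -0.3643 1.1192]  S=[1.5361 0.9450; 0.9450 2.4177]  K=[0.6400 -0.0267; 0.0266 0.6988; 0.0934 -0.1072]  nu=[6.3929, 4.2337]  x^+=[0.7268, 1.8063, -0.5823]  P^+=[0.2796 -0.0999 0.0234; -0.0999 0.4773 -0.2460; 0.0234 -0.2460 1.0970]
step 2: x^-=[1.2631, 2.0668, -0.8657]  P^-=[0.5548 -0.0261 0.0190; -0.0261 0.8568 -0.4137; 0.0190 -0.4137 1.4824]  S=[0.9907 0.2931; 0.2931 1.3779]  K=[0.5642 -0.0321; -0.0082 0.5706; 0.0602 -0.1374]  nu=[-4.6192, -0.4367]  x^+=[-1.3291, 1.8555, -1.0838]  P^+=[0.2486 -0.0907 0.0026; -0.0907 0.4109 -0.3157; 0.0026 -0.3157 1.4576]
step 3: x^-=[-1.1836, 2.1916, -1.6703]  P^-=[0.5134 -0.0280 -0.0327; -0.0280 0.7605 -0.4659; -0.0327 -0.4659 1.8699]  S=[0.9352 0.2456; 0.2456 1.2667]  K=[0.5461 -0.0268; -0.0024 0.5362; 0.0177 -0.1418]  nu=[2.6627, -5.0566]  x^+=[0.4057, -0.5262, -0.9064]  P^+=[0.2408 -0.0806 -0.0274; -0.0806 0.3969 -0.3720; -0.0274 -0.3720 1.8454]
step 4: x^-=[0.3945, -0.6591, -0.7482]  P^-=[0.5089 -0.0172 -0.0920; -0.0172 0.7368 -0.5141; -0.0920 -0.5141 2.2795]  S=[0.9266 0.2387; 0.2387 1.2384]  K=[0.5437 -0.0238; 0.0064 0.5237; -0.0313 -0.1339]  nu=[-3.0173, 0.4263]  x^+=[-1.2562, -0.4553, -0.7108]  P^+=[0.2404 -0.0730 -0.0630; -0.0730 0.3955 -0.4229; -0.0630 -0.4229 2.2544]
step 5: x^-=[-1.5888, -0.5038, -0.7982]  P^-=[0.5143 -0.0077 -0.1560; -0.0077 0.7312 -0.5586; -0.1560 -0.5586 2.7077]  S=[0.9281 0.2374; 0.2374 1.2295]  K=[0.5463 -0.0233; 0.0141 0.5176; -0.0839 -0.1188]  nu=[2.7006, 4.3446]  x^+=[-0.2145, 1.7833, -1.5408]  P^+=[0.2427 -0.0671 -0.1019; -0.0671 0.3981 -0.4712; -0.1019 -0.4712 2.6791]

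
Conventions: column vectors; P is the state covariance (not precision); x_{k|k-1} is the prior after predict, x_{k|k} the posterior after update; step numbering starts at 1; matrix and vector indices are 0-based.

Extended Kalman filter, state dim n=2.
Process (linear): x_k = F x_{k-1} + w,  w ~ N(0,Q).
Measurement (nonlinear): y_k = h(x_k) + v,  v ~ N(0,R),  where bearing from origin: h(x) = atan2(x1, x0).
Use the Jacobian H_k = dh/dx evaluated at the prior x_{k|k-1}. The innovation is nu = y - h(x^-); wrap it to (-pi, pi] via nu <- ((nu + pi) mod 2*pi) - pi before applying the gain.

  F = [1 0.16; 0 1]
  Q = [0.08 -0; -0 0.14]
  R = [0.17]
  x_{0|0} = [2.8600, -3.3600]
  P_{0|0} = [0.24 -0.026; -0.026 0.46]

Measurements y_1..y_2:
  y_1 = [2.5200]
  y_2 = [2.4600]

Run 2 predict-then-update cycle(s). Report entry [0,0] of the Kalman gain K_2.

step 1: x^-=[2.3224, -3.3600]  P^-=[0.3235 0.0476; 0.0476 0.6000]  H_jac=[0.2014 0.1392]  S=[0.1974]  K=[0.3635; 0.4716]  nu=[-2.7972]  x^+=[1.3055, -4.6793]  P^+=[0.2974 0.0137; 0.0137 0.5561]
step 2: x^-=[0.5568, -4.6793]  P^-=[0.3960 0.1027; 0.1027 0.6961]  H_jac=[0.2107 0.0251]  S=[0.1891]  K=[0.4549; 0.2068]  nu=[-2.3708]  x^+=[-0.5217, -5.1695]  P^+=[0.3569 0.0849; 0.0849 0.6880]

K[0,0] = 0.4549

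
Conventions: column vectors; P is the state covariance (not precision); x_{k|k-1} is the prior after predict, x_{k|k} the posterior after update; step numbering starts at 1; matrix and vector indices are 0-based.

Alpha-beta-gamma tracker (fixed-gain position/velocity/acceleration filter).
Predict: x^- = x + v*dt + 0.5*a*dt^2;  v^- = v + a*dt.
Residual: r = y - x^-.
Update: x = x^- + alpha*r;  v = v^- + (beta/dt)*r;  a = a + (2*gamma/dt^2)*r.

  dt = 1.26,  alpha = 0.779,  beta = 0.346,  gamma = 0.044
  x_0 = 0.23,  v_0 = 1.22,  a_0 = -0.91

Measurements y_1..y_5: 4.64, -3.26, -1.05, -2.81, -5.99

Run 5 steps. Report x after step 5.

x_post = -6.3326

step 1: x_pred=1.0448  r=3.5952  x^+=3.8455  v^+=1.0606  a^+=-0.7107
step 2: x_pred=4.6177  r=-7.8777  x^+=-1.5190  v^+=-1.9981  a^+=-1.1474
step 3: x_pred=-4.9474  r=3.8974  x^+=-1.9113  v^+=-2.3736  a^+=-0.9313
step 4: x_pred=-5.6413  r=2.8313  x^+=-3.4357  v^+=-2.7696  a^+=-0.7744
step 5: x_pred=-7.5401  r=1.5501  x^+=-6.3326  v^+=-3.3197  a^+=-0.6885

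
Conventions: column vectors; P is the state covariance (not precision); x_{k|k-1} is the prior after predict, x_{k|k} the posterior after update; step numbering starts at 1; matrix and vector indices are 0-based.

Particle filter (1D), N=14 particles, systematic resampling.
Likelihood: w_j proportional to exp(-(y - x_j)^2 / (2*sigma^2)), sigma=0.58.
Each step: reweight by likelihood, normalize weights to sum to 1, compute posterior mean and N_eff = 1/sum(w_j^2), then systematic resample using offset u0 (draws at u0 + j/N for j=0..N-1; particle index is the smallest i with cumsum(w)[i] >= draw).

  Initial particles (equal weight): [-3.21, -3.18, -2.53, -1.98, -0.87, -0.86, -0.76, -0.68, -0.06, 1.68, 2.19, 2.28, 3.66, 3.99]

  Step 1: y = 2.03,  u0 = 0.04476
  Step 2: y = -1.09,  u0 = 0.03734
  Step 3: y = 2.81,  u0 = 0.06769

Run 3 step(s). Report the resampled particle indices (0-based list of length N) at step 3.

resampled_idx = [0, 1, 2, 3, 4, 5, 6, 7, 8, 9, 10, 11, 12, 13]

step 1: w=[0.0000, 0.0000, 0.0000, 0.0000, 0.0000, 0.0000, 0.0000, 0.0000, 0.0006, 0.3051, 0.3524, 0.3336, 0.0071, 0.0012]  mean=2.0757  Neff=3.0427  idx=[9, 9, 9, 9, 10, 10, 10, 10, 10, 11, 11, 11, 11, 11]
step 2: w=[0.2456, 0.2456, 0.2456, 0.2456, 0.0025, 0.0025, 0.0025, 0.0025, 0.0025, 0.0010, 0.0010, 0.0010, 0.0010, 0.0010]  mean=1.6895  Neff=4.1445  idx=[0, 0, 0, 1, 1, 1, 1, 2, 2, 2, 3, 3, 3, 3]
step 3: w=[0.0714, 0.0714, 0.0714, 0.0714, 0.0714, 0.0714, 0.0714, 0.0714, 0.0714, 0.0714, 0.0714, 0.0714, 0.0714, 0.0714]  mean=1.6800  Neff=14.0000  idx=[0, 1, 2, 3, 4, 5, 6, 7, 8, 9, 10, 11, 12, 13]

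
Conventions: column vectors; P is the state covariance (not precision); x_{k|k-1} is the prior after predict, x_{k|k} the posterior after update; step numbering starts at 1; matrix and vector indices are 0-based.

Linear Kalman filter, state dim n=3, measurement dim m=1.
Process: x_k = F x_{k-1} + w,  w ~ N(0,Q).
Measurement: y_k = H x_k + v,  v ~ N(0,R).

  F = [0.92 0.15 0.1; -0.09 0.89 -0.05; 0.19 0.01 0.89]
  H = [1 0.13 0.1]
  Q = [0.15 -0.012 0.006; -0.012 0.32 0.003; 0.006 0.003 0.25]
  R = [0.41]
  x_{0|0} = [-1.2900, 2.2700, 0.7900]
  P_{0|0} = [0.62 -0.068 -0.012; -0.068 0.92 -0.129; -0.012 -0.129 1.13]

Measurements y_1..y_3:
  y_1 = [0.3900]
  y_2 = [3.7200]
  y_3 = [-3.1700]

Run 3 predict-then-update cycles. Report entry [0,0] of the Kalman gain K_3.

step 1: x^-=[-0.7673, 2.0969, 0.4807]  P^-=[0.6819 -0.0108 0.1864; -0.0108 1.0788 -0.1622; 0.1864 -0.1622 1.1609]  S=[1.1520]  K=[0.6069; 0.0983; 0.2442]  nu=[0.8366]  x^+=[-0.2595, 2.1791, 0.6850]  P^+=[0.2576 -0.0795 0.0156; -0.0795 1.0677 -0.1898; 0.0156 -0.1898 1.0922]
step 2: x^-=[0.1566, 1.9285, 0.5822]  P^-=[0.3782 0.0234 0.1344; 0.0234 1.2003 -0.2056; 0.1344 -0.2056 1.1261]  S=[0.8474]  K=[0.4658; 0.1875; 0.2599]  nu=[3.2545]  x^+=[1.6725, 2.5387, 1.4281]  P^+=[0.1944 -0.0506 0.0318; -0.0506 1.1705 -0.2469; 0.0318 -0.2469 1.0689]
step 3: x^-=[2.0623, 2.0375, 1.6142]  P^-=[0.3360 0.0602 0.1284; 0.0602 1.2818 -0.2442; 0.1284 -0.2442 1.1100]  S=[0.8138]  K=[0.4383; 0.2487; 0.2551]  nu=[-5.6586]  x^+=[-0.4179, 0.6300, 0.1705]  P^+=[0.1797 -0.0285 0.0374; -0.0285 1.2314 -0.2959; 0.0374 -0.2959 1.0570]

K[0,0] = 0.4383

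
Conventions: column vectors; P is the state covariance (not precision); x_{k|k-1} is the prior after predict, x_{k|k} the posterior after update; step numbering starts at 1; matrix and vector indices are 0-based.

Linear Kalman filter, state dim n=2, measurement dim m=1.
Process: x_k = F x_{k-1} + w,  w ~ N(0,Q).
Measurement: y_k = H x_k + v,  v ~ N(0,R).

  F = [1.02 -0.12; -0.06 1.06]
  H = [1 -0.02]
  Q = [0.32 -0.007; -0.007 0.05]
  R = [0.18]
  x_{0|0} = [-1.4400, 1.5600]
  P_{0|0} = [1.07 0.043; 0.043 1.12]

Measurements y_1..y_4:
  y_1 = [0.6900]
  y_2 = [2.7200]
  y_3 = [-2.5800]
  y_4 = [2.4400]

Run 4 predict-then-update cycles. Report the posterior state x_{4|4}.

step 1: x^-=[-1.6560, 1.7400]  P^-=[1.4388 -0.1681; -0.1681 1.3068]  S=[1.6261]  K=[0.8869; -0.1195]  nu=[2.3808]  x^+=[0.4556, 1.4555]  P^+=[0.1597 0.0042; 0.0042 1.2836]
step 2: x^-=[0.2900, 1.5155]  P^-=[0.5036 -0.1755; -0.1755 1.4923]  S=[0.6913]  K=[0.7337; -0.2971]  nu=[2.4603]  x^+=[2.0950, 0.7846]  P^+=[0.1316 -0.0248; -0.0248 1.4313]
step 3: x^-=[2.0428, 0.7060]  P^-=[0.4836 -0.2242; -0.2242 1.6618]  S=[0.6732]  K=[0.7250; -0.3823]  nu=[-4.6087]  x^+=[-1.2984, 2.4681]  P^+=[0.1297 -0.0376; -0.0376 1.5634]
step 4: x^-=[-1.6205, 2.6941]  P^-=[0.4867 -0.2547; -0.2547 1.8119]  S=[0.6776]  K=[0.7258; -0.4293]  nu=[4.1144]  x^+=[1.3656, 0.9276]  P^+=[0.1298 -0.0435; -0.0435 1.6870]

x_post = [1.3656, 0.9276]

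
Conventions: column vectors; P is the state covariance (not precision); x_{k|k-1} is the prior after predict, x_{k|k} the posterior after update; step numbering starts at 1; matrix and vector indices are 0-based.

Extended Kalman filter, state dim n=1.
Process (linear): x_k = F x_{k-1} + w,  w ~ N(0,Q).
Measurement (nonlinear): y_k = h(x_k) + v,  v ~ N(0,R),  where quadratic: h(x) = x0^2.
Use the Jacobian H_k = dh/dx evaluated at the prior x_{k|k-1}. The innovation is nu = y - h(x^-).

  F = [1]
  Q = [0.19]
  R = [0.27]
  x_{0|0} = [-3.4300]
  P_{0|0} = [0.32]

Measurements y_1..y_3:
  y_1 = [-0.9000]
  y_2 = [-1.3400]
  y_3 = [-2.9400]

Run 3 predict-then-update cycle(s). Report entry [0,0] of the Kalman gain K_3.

step 1: x^-=[-3.4300]  P^-=[0.5100]  H_jac=[-6.8600]  S=[24.2704]  K=[-0.1442]  nu=[-12.6649]  x^+=[-1.6043]  P^+=[0.0057]
step 2: x^-=[-1.6043]  P^-=[0.1957]  H_jac=[-3.2087]  S=[2.2846]  K=[-0.2748]  nu=[-3.9139]  x^+=[-0.5287]  P^+=[0.0231]
step 3: x^-=[-0.5287]  P^-=[0.2131]  H_jac=[-1.0574]  S=[0.5083]  K=[-0.4434]  nu=[-3.2195]  x^+=[0.8987]  P^+=[0.1132]

K[0,0] = -0.4434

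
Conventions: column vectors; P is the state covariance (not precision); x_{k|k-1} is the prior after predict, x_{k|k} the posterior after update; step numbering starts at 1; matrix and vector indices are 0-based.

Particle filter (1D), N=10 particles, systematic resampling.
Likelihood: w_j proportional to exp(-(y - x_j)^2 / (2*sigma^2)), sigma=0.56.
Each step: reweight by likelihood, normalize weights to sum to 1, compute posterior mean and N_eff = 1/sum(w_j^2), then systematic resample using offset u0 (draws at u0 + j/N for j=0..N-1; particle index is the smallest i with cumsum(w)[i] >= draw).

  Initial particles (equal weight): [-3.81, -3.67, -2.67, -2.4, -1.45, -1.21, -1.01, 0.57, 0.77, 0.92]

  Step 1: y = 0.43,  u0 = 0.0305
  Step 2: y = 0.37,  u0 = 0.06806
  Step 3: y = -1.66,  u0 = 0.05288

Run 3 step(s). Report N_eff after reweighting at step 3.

step 1: w=[0.0000, 0.0000, 0.0000, 0.0000, 0.0014, 0.0054, 0.0145, 0.3821, 0.3278, 0.2688]  mean=0.6943  Neff=3.0679  idx=[7, 7, 7, 7, 8, 8, 8, 8, 9, 9]
step 2: w=[0.1160, 0.1160, 0.1160, 0.1160, 0.0958, 0.0958, 0.0958, 0.0958, 0.0763, 0.0763]  mean=0.7001  Neff=9.7832  idx=[0, 1, 2, 3, 4, 5, 6, 7, 8, 9]
step 3: w=[0.1983, 0.1983, 0.1983, 0.1983, 0.0449, 0.0449, 0.0449, 0.0449, 0.0135, 0.0135]  mean=0.6154  Neff=6.0317  idx=[0, 0, 1, 1, 2, 2, 3, 3, 5, 7]

N_eff = 6.0317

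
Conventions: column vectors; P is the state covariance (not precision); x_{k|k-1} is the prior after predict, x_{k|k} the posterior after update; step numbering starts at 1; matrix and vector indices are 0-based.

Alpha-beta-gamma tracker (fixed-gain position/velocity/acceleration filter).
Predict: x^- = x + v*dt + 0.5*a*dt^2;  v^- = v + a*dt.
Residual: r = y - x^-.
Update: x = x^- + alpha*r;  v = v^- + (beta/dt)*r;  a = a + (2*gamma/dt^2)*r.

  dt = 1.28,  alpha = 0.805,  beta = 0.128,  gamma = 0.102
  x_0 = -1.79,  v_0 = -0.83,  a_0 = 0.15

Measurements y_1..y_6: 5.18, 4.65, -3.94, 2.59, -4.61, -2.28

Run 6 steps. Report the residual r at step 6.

step 1: x_pred=-2.7295  r=7.9095  x^+=3.6376  v^+=0.1530  a^+=1.1348
step 2: x_pred=4.7631  r=-0.1131  x^+=4.6720  v^+=1.5942  a^+=1.1207
step 3: x_pred=7.6308  r=-11.5708  x^+=-1.6837  v^+=1.8717  a^+=-0.3199
step 4: x_pred=0.4500  r=2.1400  x^+=2.1727  v^+=1.6762  a^+=-0.0535
step 5: x_pred=4.2744  r=-8.8844  x^+=-2.8775  v^+=0.7193  a^+=-1.1597
step 6: x_pred=-2.9069  r=0.6269  x^+=-2.4022  v^+=-0.7025  a^+=-1.0816

resid = 0.6269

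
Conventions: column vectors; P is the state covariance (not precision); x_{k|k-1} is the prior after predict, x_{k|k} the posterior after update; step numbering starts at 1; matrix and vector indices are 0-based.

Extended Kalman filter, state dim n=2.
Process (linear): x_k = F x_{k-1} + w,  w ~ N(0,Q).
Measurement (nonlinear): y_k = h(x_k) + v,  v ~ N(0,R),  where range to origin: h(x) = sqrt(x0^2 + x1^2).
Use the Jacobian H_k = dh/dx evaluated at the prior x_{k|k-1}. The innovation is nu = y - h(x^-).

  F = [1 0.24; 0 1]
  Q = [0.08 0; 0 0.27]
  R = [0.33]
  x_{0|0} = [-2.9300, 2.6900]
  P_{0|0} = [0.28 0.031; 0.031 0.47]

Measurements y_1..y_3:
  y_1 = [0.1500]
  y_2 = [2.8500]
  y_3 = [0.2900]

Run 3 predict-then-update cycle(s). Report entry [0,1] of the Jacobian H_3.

step 1: x^-=[-2.2844, 2.6900]  P^-=[0.4020 0.1438; 0.1438 0.7400]  H_jac=[-0.6473 0.7622]  S=[0.7865]  K=[-0.1915; 0.5989]  nu=[-3.3791]  x^+=[-1.6374, 0.6664]  P^+=[0.3731 0.2340; 0.2340 0.4580]
step 2: x^-=[-1.4775, 0.6664]  P^-=[0.5918 0.3439; 0.3439 0.7280]  H_jac=[-0.9116 0.4112]  S=[0.6871]  K=[-0.5794; -0.0206]  nu=[1.2292]  x^+=[-2.1897, 0.6411]  P^+=[0.3612 0.3357; 0.3357 0.7277]
step 3: x^-=[-2.0358, 0.6411]  P^-=[0.6442 0.5103; 0.5103 0.9977]  H_jac=[-0.9538 0.3004]  S=[0.7137]  K=[-0.6462; -0.2622]  nu=[-1.8444]  x^+=[-0.8440, 1.1246]  P^+=[0.3462 0.3894; 0.3894 0.9486]

H_jac[0,1] = 0.3004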